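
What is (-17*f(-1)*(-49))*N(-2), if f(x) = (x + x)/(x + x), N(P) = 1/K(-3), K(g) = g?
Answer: -833/3 ≈ -277.67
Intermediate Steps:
N(P) = -⅓ (N(P) = 1/(-3) = -⅓)
f(x) = 1 (f(x) = (2*x)/((2*x)) = (2*x)*(1/(2*x)) = 1)
(-17*f(-1)*(-49))*N(-2) = (-17*1*(-49))*(-⅓) = -17*(-49)*(-⅓) = 833*(-⅓) = -833/3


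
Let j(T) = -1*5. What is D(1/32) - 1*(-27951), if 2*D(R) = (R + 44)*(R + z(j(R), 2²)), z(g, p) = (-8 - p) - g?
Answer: 56929441/2048 ≈ 27798.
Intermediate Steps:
j(T) = -5
z(g, p) = -8 - g - p
D(R) = (-7 + R)*(44 + R)/2 (D(R) = ((R + 44)*(R + (-8 - 1*(-5) - 1*2²)))/2 = ((44 + R)*(R + (-8 + 5 - 1*4)))/2 = ((44 + R)*(R + (-8 + 5 - 4)))/2 = ((44 + R)*(R - 7))/2 = ((44 + R)*(-7 + R))/2 = ((-7 + R)*(44 + R))/2 = (-7 + R)*(44 + R)/2)
D(1/32) - 1*(-27951) = (-154 + (1/32)²/2 + (37/2)/32) - 1*(-27951) = (-154 + (1/32)²/2 + (37/2)*(1/32)) + 27951 = (-154 + (½)*(1/1024) + 37/64) + 27951 = (-154 + 1/2048 + 37/64) + 27951 = -314207/2048 + 27951 = 56929441/2048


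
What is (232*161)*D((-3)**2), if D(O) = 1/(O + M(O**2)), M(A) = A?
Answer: 18676/45 ≈ 415.02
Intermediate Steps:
D(O) = 1/(O + O**2)
(232*161)*D((-3)**2) = (232*161)*(1/(((-3)**2)*(1 + (-3)**2))) = 37352*(1/(9*(1 + 9))) = 37352*((1/9)/10) = 37352*((1/9)*(1/10)) = 37352*(1/90) = 18676/45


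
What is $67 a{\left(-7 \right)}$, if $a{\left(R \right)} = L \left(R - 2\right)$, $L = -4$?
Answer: $2412$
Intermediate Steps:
$a{\left(R \right)} = 8 - 4 R$ ($a{\left(R \right)} = - 4 \left(R - 2\right) = - 4 \left(-2 + R\right) = 8 - 4 R$)
$67 a{\left(-7 \right)} = 67 \left(8 - -28\right) = 67 \left(8 + 28\right) = 67 \cdot 36 = 2412$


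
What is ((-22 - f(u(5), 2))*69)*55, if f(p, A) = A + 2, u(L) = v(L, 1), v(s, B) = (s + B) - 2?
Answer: -98670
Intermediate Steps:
v(s, B) = -2 + B + s (v(s, B) = (B + s) - 2 = -2 + B + s)
u(L) = -1 + L (u(L) = -2 + 1 + L = -1 + L)
f(p, A) = 2 + A
((-22 - f(u(5), 2))*69)*55 = ((-22 - (2 + 2))*69)*55 = ((-22 - 1*4)*69)*55 = ((-22 - 4)*69)*55 = -26*69*55 = -1794*55 = -98670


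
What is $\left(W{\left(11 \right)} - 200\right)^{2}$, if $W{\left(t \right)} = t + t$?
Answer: $31684$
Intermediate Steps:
$W{\left(t \right)} = 2 t$
$\left(W{\left(11 \right)} - 200\right)^{2} = \left(2 \cdot 11 - 200\right)^{2} = \left(22 - 200\right)^{2} = \left(-178\right)^{2} = 31684$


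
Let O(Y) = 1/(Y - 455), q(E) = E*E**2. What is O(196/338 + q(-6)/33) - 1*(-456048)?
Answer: 390803491021/856935 ≈ 4.5605e+5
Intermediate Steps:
q(E) = E**3
O(Y) = 1/(-455 + Y)
O(196/338 + q(-6)/33) - 1*(-456048) = 1/(-455 + (196/338 + (-6)**3/33)) - 1*(-456048) = 1/(-455 + (196*(1/338) - 216*1/33)) + 456048 = 1/(-455 + (98/169 - 72/11)) + 456048 = 1/(-455 - 11090/1859) + 456048 = 1/(-856935/1859) + 456048 = -1859/856935 + 456048 = 390803491021/856935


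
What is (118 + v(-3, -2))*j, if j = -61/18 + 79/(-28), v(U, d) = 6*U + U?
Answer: -151805/252 ≈ -602.40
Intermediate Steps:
v(U, d) = 7*U
j = -1565/252 (j = -61*1/18 + 79*(-1/28) = -61/18 - 79/28 = -1565/252 ≈ -6.2103)
(118 + v(-3, -2))*j = (118 + 7*(-3))*(-1565/252) = (118 - 21)*(-1565/252) = 97*(-1565/252) = -151805/252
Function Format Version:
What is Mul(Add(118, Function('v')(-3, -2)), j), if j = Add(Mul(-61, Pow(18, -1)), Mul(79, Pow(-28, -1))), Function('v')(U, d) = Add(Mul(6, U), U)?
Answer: Rational(-151805, 252) ≈ -602.40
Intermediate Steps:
Function('v')(U, d) = Mul(7, U)
j = Rational(-1565, 252) (j = Add(Mul(-61, Rational(1, 18)), Mul(79, Rational(-1, 28))) = Add(Rational(-61, 18), Rational(-79, 28)) = Rational(-1565, 252) ≈ -6.2103)
Mul(Add(118, Function('v')(-3, -2)), j) = Mul(Add(118, Mul(7, -3)), Rational(-1565, 252)) = Mul(Add(118, -21), Rational(-1565, 252)) = Mul(97, Rational(-1565, 252)) = Rational(-151805, 252)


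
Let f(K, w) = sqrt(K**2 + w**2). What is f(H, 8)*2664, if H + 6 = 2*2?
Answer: 5328*sqrt(17) ≈ 21968.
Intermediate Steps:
H = -2 (H = -6 + 2*2 = -6 + 4 = -2)
f(H, 8)*2664 = sqrt((-2)**2 + 8**2)*2664 = sqrt(4 + 64)*2664 = sqrt(68)*2664 = (2*sqrt(17))*2664 = 5328*sqrt(17)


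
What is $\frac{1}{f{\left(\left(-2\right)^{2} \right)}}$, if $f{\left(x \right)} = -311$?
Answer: $- \frac{1}{311} \approx -0.0032154$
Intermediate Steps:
$\frac{1}{f{\left(\left(-2\right)^{2} \right)}} = \frac{1}{-311} = - \frac{1}{311}$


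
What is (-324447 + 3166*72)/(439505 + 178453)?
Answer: -32165/205986 ≈ -0.15615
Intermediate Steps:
(-324447 + 3166*72)/(439505 + 178453) = (-324447 + 227952)/617958 = -96495*1/617958 = -32165/205986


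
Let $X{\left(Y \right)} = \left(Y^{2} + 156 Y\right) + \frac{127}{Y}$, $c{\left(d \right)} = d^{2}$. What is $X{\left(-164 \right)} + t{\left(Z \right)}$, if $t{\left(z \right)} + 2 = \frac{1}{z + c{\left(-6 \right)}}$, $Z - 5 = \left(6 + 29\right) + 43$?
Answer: $\frac{25551011}{19516} \approx 1309.2$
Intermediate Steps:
$X{\left(Y \right)} = Y^{2} + \frac{127}{Y} + 156 Y$
$Z = 83$ ($Z = 5 + \left(\left(6 + 29\right) + 43\right) = 5 + \left(35 + 43\right) = 5 + 78 = 83$)
$t{\left(z \right)} = -2 + \frac{1}{36 + z}$ ($t{\left(z \right)} = -2 + \frac{1}{z + \left(-6\right)^{2}} = -2 + \frac{1}{z + 36} = -2 + \frac{1}{36 + z}$)
$X{\left(-164 \right)} + t{\left(Z \right)} = \frac{127 + \left(-164\right)^{2} \left(156 - 164\right)}{-164} + \frac{-71 - 166}{36 + 83} = - \frac{127 + 26896 \left(-8\right)}{164} + \frac{-71 - 166}{119} = - \frac{127 - 215168}{164} + \frac{1}{119} \left(-237\right) = \left(- \frac{1}{164}\right) \left(-215041\right) - \frac{237}{119} = \frac{215041}{164} - \frac{237}{119} = \frac{25551011}{19516}$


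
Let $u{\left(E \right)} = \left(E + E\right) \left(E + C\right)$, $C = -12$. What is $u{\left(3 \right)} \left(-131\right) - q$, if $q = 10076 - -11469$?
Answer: $-14471$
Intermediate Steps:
$u{\left(E \right)} = 2 E \left(-12 + E\right)$ ($u{\left(E \right)} = \left(E + E\right) \left(E - 12\right) = 2 E \left(-12 + E\right)$)
$q = 21545$ ($q = 10076 + 11469 = 21545$)
$u{\left(3 \right)} \left(-131\right) - q = 2 \cdot 3 \left(-12 + 3\right) \left(-131\right) - 21545 = 2 \cdot 3 \left(-9\right) \left(-131\right) - 21545 = \left(-54\right) \left(-131\right) - 21545 = 7074 - 21545 = -14471$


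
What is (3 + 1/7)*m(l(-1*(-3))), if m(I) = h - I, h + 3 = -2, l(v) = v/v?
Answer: -132/7 ≈ -18.857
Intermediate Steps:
l(v) = 1
h = -5 (h = -3 - 2 = -5)
m(I) = -5 - I
(3 + 1/7)*m(l(-1*(-3))) = (3 + 1/7)*(-5 - 1*1) = (3 + ⅐)*(-5 - 1) = (22/7)*(-6) = -132/7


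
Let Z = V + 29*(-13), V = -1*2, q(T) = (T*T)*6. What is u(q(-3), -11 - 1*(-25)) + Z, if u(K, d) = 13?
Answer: -366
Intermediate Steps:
q(T) = 6*T² (q(T) = T²*6 = 6*T²)
V = -2
Z = -379 (Z = -2 + 29*(-13) = -2 - 377 = -379)
u(q(-3), -11 - 1*(-25)) + Z = 13 - 379 = -366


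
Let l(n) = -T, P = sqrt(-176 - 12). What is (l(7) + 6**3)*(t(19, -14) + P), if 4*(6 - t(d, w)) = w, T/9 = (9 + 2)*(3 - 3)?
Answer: 2052 + 432*I*sqrt(47) ≈ 2052.0 + 2961.6*I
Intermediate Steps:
T = 0 (T = 9*((9 + 2)*(3 - 3)) = 9*(11*0) = 9*0 = 0)
t(d, w) = 6 - w/4
P = 2*I*sqrt(47) (P = sqrt(-188) = 2*I*sqrt(47) ≈ 13.711*I)
l(n) = 0 (l(n) = -1*0 = 0)
(l(7) + 6**3)*(t(19, -14) + P) = (0 + 6**3)*((6 - 1/4*(-14)) + 2*I*sqrt(47)) = (0 + 216)*((6 + 7/2) + 2*I*sqrt(47)) = 216*(19/2 + 2*I*sqrt(47)) = 2052 + 432*I*sqrt(47)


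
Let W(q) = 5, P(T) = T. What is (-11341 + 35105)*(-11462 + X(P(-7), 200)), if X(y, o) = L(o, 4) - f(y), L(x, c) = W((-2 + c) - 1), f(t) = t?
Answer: -272097800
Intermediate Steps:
L(x, c) = 5
X(y, o) = 5 - y
(-11341 + 35105)*(-11462 + X(P(-7), 200)) = (-11341 + 35105)*(-11462 + (5 - 1*(-7))) = 23764*(-11462 + (5 + 7)) = 23764*(-11462 + 12) = 23764*(-11450) = -272097800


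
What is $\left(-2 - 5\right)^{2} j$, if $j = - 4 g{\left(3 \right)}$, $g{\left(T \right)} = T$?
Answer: $-588$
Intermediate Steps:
$j = -12$ ($j = \left(-4\right) 3 = -12$)
$\left(-2 - 5\right)^{2} j = \left(-2 - 5\right)^{2} \left(-12\right) = \left(-7\right)^{2} \left(-12\right) = 49 \left(-12\right) = -588$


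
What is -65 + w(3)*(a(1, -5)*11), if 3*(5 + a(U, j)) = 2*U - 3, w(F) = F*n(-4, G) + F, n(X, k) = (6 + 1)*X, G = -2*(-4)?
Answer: 4687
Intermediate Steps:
G = 8
n(X, k) = 7*X
w(F) = -27*F (w(F) = F*(7*(-4)) + F = F*(-28) + F = -28*F + F = -27*F)
a(U, j) = -6 + 2*U/3 (a(U, j) = -5 + (2*U - 3)/3 = -5 + (-3 + 2*U)/3 = -5 + (-1 + 2*U/3) = -6 + 2*U/3)
-65 + w(3)*(a(1, -5)*11) = -65 + (-27*3)*((-6 + (2/3)*1)*11) = -65 - 81*(-6 + 2/3)*11 = -65 - (-432)*11 = -65 - 81*(-176/3) = -65 + 4752 = 4687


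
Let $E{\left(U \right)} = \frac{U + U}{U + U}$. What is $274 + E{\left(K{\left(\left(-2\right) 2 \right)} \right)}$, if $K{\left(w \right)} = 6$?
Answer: $275$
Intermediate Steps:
$E{\left(U \right)} = 1$ ($E{\left(U \right)} = \frac{2 U}{2 U} = 2 U \frac{1}{2 U} = 1$)
$274 + E{\left(K{\left(\left(-2\right) 2 \right)} \right)} = 274 + 1 = 275$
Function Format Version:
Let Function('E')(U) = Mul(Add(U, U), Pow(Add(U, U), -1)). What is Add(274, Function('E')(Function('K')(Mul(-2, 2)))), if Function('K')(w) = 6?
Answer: 275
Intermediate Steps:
Function('E')(U) = 1 (Function('E')(U) = Mul(Mul(2, U), Pow(Mul(2, U), -1)) = Mul(Mul(2, U), Mul(Rational(1, 2), Pow(U, -1))) = 1)
Add(274, Function('E')(Function('K')(Mul(-2, 2)))) = Add(274, 1) = 275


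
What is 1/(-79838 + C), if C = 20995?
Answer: -1/58843 ≈ -1.6994e-5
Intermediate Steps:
1/(-79838 + C) = 1/(-79838 + 20995) = 1/(-58843) = -1/58843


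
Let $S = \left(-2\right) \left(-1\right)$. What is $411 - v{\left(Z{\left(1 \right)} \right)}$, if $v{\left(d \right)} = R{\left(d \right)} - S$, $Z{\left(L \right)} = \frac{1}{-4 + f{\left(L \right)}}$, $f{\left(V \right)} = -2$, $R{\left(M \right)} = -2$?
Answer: $415$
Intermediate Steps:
$S = 2$
$Z{\left(L \right)} = - \frac{1}{6}$ ($Z{\left(L \right)} = \frac{1}{-4 - 2} = \frac{1}{-6} = - \frac{1}{6}$)
$v{\left(d \right)} = -4$ ($v{\left(d \right)} = -2 - 2 = -4$)
$411 - v{\left(Z{\left(1 \right)} \right)} = 411 - -4 = 411 + 4 = 415$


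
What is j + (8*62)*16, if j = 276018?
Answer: 283954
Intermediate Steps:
j + (8*62)*16 = 276018 + (8*62)*16 = 276018 + 496*16 = 276018 + 7936 = 283954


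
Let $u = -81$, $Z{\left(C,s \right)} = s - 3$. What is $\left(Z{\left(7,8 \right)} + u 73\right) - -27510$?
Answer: $21602$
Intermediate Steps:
$Z{\left(C,s \right)} = -3 + s$
$\left(Z{\left(7,8 \right)} + u 73\right) - -27510 = \left(\left(-3 + 8\right) - 5913\right) - -27510 = \left(5 - 5913\right) + 27510 = -5908 + 27510 = 21602$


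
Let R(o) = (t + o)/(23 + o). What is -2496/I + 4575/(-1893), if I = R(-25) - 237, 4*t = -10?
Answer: 4938079/563483 ≈ 8.7635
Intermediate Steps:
t = -5/2 (t = (1/4)*(-10) = -5/2 ≈ -2.5000)
R(o) = (-5/2 + o)/(23 + o)
I = -893/4 (I = (-5/2 - 25)/(23 - 25) - 237 = -55/2/(-2) - 237 = -1/2*(-55/2) - 237 = 55/4 - 237 = -893/4 ≈ -223.25)
-2496/I + 4575/(-1893) = -2496/(-893/4) + 4575/(-1893) = -2496*(-4/893) + 4575*(-1/1893) = 9984/893 - 1525/631 = 4938079/563483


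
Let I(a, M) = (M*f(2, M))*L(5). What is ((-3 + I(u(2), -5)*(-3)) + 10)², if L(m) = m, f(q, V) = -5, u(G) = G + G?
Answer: 135424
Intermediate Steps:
u(G) = 2*G
I(a, M) = -25*M (I(a, M) = (M*(-5))*5 = -5*M*5 = -25*M)
((-3 + I(u(2), -5)*(-3)) + 10)² = ((-3 - 25*(-5)*(-3)) + 10)² = ((-3 + 125*(-3)) + 10)² = ((-3 - 375) + 10)² = (-378 + 10)² = (-368)² = 135424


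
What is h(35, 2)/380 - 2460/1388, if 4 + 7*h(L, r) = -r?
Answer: -818991/461510 ≈ -1.7746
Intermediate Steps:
h(L, r) = -4/7 - r/7 (h(L, r) = -4/7 + (-r)/7 = -4/7 - r/7)
h(35, 2)/380 - 2460/1388 = (-4/7 - ⅐*2)/380 - 2460/1388 = (-4/7 - 2/7)*(1/380) - 2460*1/1388 = -6/7*1/380 - 615/347 = -3/1330 - 615/347 = -818991/461510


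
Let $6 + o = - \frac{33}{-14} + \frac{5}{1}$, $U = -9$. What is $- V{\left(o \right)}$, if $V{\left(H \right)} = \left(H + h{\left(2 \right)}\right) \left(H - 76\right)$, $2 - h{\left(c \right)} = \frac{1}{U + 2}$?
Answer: $\frac{1045}{4} \approx 261.25$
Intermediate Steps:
$h{\left(c \right)} = \frac{15}{7}$ ($h{\left(c \right)} = 2 - \frac{1}{-9 + 2} = 2 - \frac{1}{-7} = 2 - - \frac{1}{7} = 2 + \frac{1}{7} = \frac{15}{7}$)
$o = \frac{19}{14}$ ($o = -6 + \left(- \frac{33}{-14} + \frac{5}{1}\right) = -6 + \left(\left(-33\right) \left(- \frac{1}{14}\right) + 5 \cdot 1\right) = -6 + \left(\frac{33}{14} + 5\right) = -6 + \frac{103}{14} = \frac{19}{14} \approx 1.3571$)
$V{\left(H \right)} = \left(-76 + H\right) \left(\frac{15}{7} + H\right)$ ($V{\left(H \right)} = \left(H + \frac{15}{7}\right) \left(H - 76\right) = \left(\frac{15}{7} + H\right) \left(-76 + H\right) = \left(-76 + H\right) \left(\frac{15}{7} + H\right)$)
$- V{\left(o \right)} = - (- \frac{1140}{7} + \left(\frac{19}{14}\right)^{2} - \frac{9823}{98}) = - (- \frac{1140}{7} + \frac{361}{196} - \frac{9823}{98}) = \left(-1\right) \left(- \frac{1045}{4}\right) = \frac{1045}{4}$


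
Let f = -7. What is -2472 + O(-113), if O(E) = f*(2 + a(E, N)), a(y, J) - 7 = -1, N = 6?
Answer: -2528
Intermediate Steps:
a(y, J) = 6 (a(y, J) = 7 - 1 = 6)
O(E) = -56 (O(E) = -7*(2 + 6) = -7*8 = -56)
-2472 + O(-113) = -2472 - 56 = -2528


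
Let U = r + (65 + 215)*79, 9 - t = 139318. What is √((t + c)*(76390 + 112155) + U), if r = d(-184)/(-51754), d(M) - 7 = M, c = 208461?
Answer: √34922742752761675818/51754 ≈ 1.1419e+5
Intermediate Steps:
d(M) = 7 + M
t = -139309 (t = 9 - 1*139318 = 9 - 139318 = -139309)
r = 177/51754 (r = (7 - 184)/(-51754) = -177*(-1/51754) = 177/51754 ≈ 0.0034200)
U = 1144798657/51754 (U = 177/51754 + (65 + 215)*79 = 177/51754 + 280*79 = 177/51754 + 22120 = 1144798657/51754 ≈ 22120.)
√((t + c)*(76390 + 112155) + U) = √((-139309 + 208461)*(76390 + 112155) + 1144798657/51754) = √(69152*188545 + 1144798657/51754) = √(13038263840 + 1144798657/51754) = √(674783451574017/51754) = √34922742752761675818/51754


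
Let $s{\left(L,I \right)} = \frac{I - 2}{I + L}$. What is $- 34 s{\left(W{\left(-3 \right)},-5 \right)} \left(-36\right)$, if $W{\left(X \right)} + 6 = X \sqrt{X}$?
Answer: $\frac{23562}{37} - \frac{6426 i \sqrt{3}}{37} \approx 636.81 - 300.81 i$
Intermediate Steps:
$W{\left(X \right)} = -6 + X^{\frac{3}{2}}$ ($W{\left(X \right)} = -6 + X \sqrt{X} = -6 + X^{\frac{3}{2}}$)
$s{\left(L,I \right)} = \frac{-2 + I}{I + L}$
$- 34 s{\left(W{\left(-3 \right)},-5 \right)} \left(-36\right) = - 34 \frac{-2 - 5}{-5 - \left(6 - \left(-3\right)^{\frac{3}{2}}\right)} \left(-36\right) = - 34 \frac{1}{-5 - \left(6 + 3 i \sqrt{3}\right)} \left(-7\right) \left(-36\right) = - 34 \frac{1}{-11 - 3 i \sqrt{3}} \left(-7\right) \left(-36\right) = - 34 \left(- \frac{7}{-11 - 3 i \sqrt{3}}\right) \left(-36\right) = \frac{238}{-11 - 3 i \sqrt{3}} \left(-36\right) = - \frac{8568}{-11 - 3 i \sqrt{3}}$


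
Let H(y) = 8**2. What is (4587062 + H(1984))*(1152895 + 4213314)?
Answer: 24615476825334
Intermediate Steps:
H(y) = 64
(4587062 + H(1984))*(1152895 + 4213314) = (4587062 + 64)*(1152895 + 4213314) = 4587126*5366209 = 24615476825334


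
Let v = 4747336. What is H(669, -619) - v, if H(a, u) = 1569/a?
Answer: -1058655405/223 ≈ -4.7473e+6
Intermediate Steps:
H(669, -619) - v = 1569/669 - 1*4747336 = 1569*(1/669) - 4747336 = 523/223 - 4747336 = -1058655405/223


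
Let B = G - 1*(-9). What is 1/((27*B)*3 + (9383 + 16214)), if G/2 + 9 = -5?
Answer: 1/24058 ≈ 4.1566e-5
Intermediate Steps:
G = -28 (G = -18 + 2*(-5) = -18 - 10 = -28)
B = -19 (B = -28 - 1*(-9) = -28 + 9 = -19)
1/((27*B)*3 + (9383 + 16214)) = 1/((27*(-19))*3 + (9383 + 16214)) = 1/(-513*3 + 25597) = 1/(-1539 + 25597) = 1/24058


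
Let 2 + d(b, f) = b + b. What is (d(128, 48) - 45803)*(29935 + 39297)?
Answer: -3153448368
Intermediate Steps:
d(b, f) = -2 + 2*b (d(b, f) = -2 + (b + b) = -2 + 2*b)
(d(128, 48) - 45803)*(29935 + 39297) = ((-2 + 2*128) - 45803)*(29935 + 39297) = ((-2 + 256) - 45803)*69232 = (254 - 45803)*69232 = -45549*69232 = -3153448368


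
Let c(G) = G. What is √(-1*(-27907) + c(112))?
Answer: √28019 ≈ 167.39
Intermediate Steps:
√(-1*(-27907) + c(112)) = √(-1*(-27907) + 112) = √(27907 + 112) = √28019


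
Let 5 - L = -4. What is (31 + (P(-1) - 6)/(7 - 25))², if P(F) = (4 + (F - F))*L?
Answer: 7744/9 ≈ 860.44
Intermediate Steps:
L = 9 (L = 5 - 1*(-4) = 5 + 4 = 9)
P(F) = 36 (P(F) = (4 + (F - F))*9 = (4 + 0)*9 = 4*9 = 36)
(31 + (P(-1) - 6)/(7 - 25))² = (31 + (36 - 6)/(7 - 25))² = (31 + 30/(-18))² = (31 + 30*(-1/18))² = (31 - 5/3)² = (88/3)² = 7744/9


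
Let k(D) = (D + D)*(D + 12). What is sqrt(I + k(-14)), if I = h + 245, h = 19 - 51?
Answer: sqrt(269) ≈ 16.401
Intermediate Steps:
h = -32
k(D) = 2*D*(12 + D) (k(D) = (2*D)*(12 + D) = 2*D*(12 + D))
I = 213 (I = -32 + 245 = 213)
sqrt(I + k(-14)) = sqrt(213 + 2*(-14)*(12 - 14)) = sqrt(213 + 2*(-14)*(-2)) = sqrt(213 + 56) = sqrt(269)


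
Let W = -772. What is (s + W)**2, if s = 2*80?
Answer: 374544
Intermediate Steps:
s = 160
(s + W)**2 = (160 - 772)**2 = (-612)**2 = 374544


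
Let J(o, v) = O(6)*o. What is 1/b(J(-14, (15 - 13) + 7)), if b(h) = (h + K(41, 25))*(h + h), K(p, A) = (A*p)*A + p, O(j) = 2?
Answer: -1/1435728 ≈ -6.9651e-7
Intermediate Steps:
K(p, A) = p + p*A² (K(p, A) = p*A² + p = p + p*A²)
J(o, v) = 2*o
b(h) = 2*h*(25666 + h) (b(h) = (h + 41*(1 + 25²))*(h + h) = (h + 41*(1 + 625))*(2*h) = (h + 41*626)*(2*h) = (h + 25666)*(2*h) = (25666 + h)*(2*h) = 2*h*(25666 + h))
1/b(J(-14, (15 - 13) + 7)) = 1/(2*(2*(-14))*(25666 + 2*(-14))) = 1/(2*(-28)*(25666 - 28)) = 1/(2*(-28)*25638) = 1/(-1435728) = -1/1435728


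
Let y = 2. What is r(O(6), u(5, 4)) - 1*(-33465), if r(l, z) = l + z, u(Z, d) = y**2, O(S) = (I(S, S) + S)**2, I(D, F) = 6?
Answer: 33613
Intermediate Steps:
O(S) = (6 + S)**2
u(Z, d) = 4 (u(Z, d) = 2**2 = 4)
r(O(6), u(5, 4)) - 1*(-33465) = ((6 + 6)**2 + 4) - 1*(-33465) = (12**2 + 4) + 33465 = (144 + 4) + 33465 = 148 + 33465 = 33613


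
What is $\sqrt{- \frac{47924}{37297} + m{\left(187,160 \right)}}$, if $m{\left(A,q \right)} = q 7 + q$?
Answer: $\frac{2 \sqrt{444694331523}}{37297} \approx 35.759$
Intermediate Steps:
$m{\left(A,q \right)} = 8 q$ ($m{\left(A,q \right)} = 7 q + q = 8 q$)
$\sqrt{- \frac{47924}{37297} + m{\left(187,160 \right)}} = \sqrt{- \frac{47924}{37297} + 8 \cdot 160} = \sqrt{\left(-47924\right) \frac{1}{37297} + 1280} = \sqrt{- \frac{47924}{37297} + 1280} = \sqrt{\frac{47692236}{37297}} = \frac{2 \sqrt{444694331523}}{37297}$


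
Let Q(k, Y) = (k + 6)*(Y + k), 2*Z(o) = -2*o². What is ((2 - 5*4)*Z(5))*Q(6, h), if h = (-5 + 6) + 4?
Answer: 59400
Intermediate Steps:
Z(o) = -o² (Z(o) = (-2*o²)/2 = -o²)
h = 5 (h = 1 + 4 = 5)
Q(k, Y) = (6 + k)*(Y + k)
((2 - 5*4)*Z(5))*Q(6, h) = ((2 - 5*4)*(-1*5²))*(6² + 6*5 + 6*6 + 5*6) = ((2 - 20)*(-1*25))*(36 + 30 + 36 + 30) = -18*(-25)*132 = 450*132 = 59400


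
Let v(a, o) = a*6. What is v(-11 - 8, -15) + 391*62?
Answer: 24128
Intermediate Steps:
v(a, o) = 6*a
v(-11 - 8, -15) + 391*62 = 6*(-11 - 8) + 391*62 = 6*(-19) + 24242 = -114 + 24242 = 24128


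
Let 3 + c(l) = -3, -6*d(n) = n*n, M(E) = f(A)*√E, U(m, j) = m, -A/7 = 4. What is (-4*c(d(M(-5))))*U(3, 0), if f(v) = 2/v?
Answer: 72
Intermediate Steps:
A = -28 (A = -7*4 = -28)
M(E) = -√E/14 (M(E) = (2/(-28))*√E = (2*(-1/28))*√E = -√E/14)
d(n) = -n²/6 (d(n) = -n*n/6 = -n²/6)
c(l) = -6 (c(l) = -3 - 3 = -6)
(-4*c(d(M(-5))))*U(3, 0) = -4*(-6)*3 = 24*3 = 72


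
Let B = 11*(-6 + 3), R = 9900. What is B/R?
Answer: -1/300 ≈ -0.0033333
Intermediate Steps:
B = -33 (B = 11*(-3) = -33)
B/R = -33/9900 = -33*1/9900 = -1/300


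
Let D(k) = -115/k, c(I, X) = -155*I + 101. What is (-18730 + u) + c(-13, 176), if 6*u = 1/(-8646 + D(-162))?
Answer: -23268521745/1400537 ≈ -16614.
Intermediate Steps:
c(I, X) = 101 - 155*I
u = -27/1400537 (u = 1/(6*(-8646 - 115/(-162))) = 1/(6*(-8646 - 115*(-1/162))) = 1/(6*(-8646 + 115/162)) = 1/(6*(-1400537/162)) = (⅙)*(-162/1400537) = -27/1400537 ≈ -1.9278e-5)
(-18730 + u) + c(-13, 176) = (-18730 - 27/1400537) + (101 - 155*(-13)) = -26232058037/1400537 + (101 + 2015) = -26232058037/1400537 + 2116 = -23268521745/1400537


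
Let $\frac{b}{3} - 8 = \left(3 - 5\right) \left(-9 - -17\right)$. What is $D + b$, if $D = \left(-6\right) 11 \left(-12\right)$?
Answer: $768$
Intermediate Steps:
$D = 792$ ($D = \left(-66\right) \left(-12\right) = 792$)
$b = -24$ ($b = 24 + 3 \left(3 - 5\right) \left(-9 - -17\right) = 24 + 3 \left(- 2 \left(-9 + 17\right)\right) = 24 + 3 \left(\left(-2\right) 8\right) = 24 + 3 \left(-16\right) = 24 - 48 = -24$)
$D + b = 792 - 24 = 768$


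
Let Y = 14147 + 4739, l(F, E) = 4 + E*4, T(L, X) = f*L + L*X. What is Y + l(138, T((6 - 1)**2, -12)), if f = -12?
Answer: 16490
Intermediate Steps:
T(L, X) = -12*L + L*X
l(F, E) = 4 + 4*E
Y = 18886
Y + l(138, T((6 - 1)**2, -12)) = 18886 + (4 + 4*((6 - 1)**2*(-12 - 12))) = 18886 + (4 + 4*(5**2*(-24))) = 18886 + (4 + 4*(25*(-24))) = 18886 + (4 + 4*(-600)) = 18886 + (4 - 2400) = 18886 - 2396 = 16490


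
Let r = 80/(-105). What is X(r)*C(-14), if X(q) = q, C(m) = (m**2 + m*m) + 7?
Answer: -304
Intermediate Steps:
r = -16/21 (r = 80*(-1/105) = -16/21 ≈ -0.76190)
C(m) = 7 + 2*m**2 (C(m) = (m**2 + m**2) + 7 = 2*m**2 + 7 = 7 + 2*m**2)
X(r)*C(-14) = -16*(7 + 2*(-14)**2)/21 = -16*(7 + 2*196)/21 = -16*(7 + 392)/21 = -16/21*399 = -304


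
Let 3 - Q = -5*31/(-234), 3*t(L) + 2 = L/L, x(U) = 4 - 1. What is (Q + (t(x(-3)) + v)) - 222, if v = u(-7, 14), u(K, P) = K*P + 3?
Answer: -73709/234 ≈ -315.00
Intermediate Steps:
u(K, P) = 3 + K*P
v = -95 (v = 3 - 7*14 = 3 - 98 = -95)
x(U) = 3
t(L) = -⅓ (t(L) = -⅔ + (L/L)/3 = -⅔ + (⅓)*1 = -⅔ + ⅓ = -⅓)
Q = 547/234 (Q = 3 - (-5*31)/(-234) = 3 - (-155)*(-1)/234 = 3 - 1*155/234 = 3 - 155/234 = 547/234 ≈ 2.3376)
(Q + (t(x(-3)) + v)) - 222 = (547/234 + (-⅓ - 95)) - 222 = (547/234 - 286/3) - 222 = -21761/234 - 222 = -73709/234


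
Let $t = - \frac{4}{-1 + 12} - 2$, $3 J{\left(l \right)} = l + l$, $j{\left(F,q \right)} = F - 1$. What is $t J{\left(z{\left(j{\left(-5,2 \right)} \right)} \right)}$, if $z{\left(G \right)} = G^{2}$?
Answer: $- \frac{624}{11} \approx -56.727$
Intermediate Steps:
$j{\left(F,q \right)} = -1 + F$
$J{\left(l \right)} = \frac{2 l}{3}$ ($J{\left(l \right)} = \frac{l + l}{3} = \frac{2 l}{3}$)
$t = - \frac{26}{11}$ ($t = - \frac{4}{11} - 2 = - \frac{26}{11} \approx -2.3636$)
$t J{\left(z{\left(j{\left(-5,2 \right)} \right)} \right)} = - \frac{26 \frac{2 \left(-1 - 5\right)^{2}}{3}}{11} = - \frac{26 \frac{2 \left(-6\right)^{2}}{3}}{11} = - \frac{26 \cdot \frac{2}{3} \cdot 36}{11} = \left(- \frac{26}{11}\right) 24 = - \frac{624}{11}$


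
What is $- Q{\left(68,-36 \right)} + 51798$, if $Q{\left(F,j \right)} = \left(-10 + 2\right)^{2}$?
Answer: $51734$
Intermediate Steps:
$Q{\left(F,j \right)} = 64$ ($Q{\left(F,j \right)} = \left(-8\right)^{2} = 64$)
$- Q{\left(68,-36 \right)} + 51798 = \left(-1\right) 64 + 51798 = -64 + 51798 = 51734$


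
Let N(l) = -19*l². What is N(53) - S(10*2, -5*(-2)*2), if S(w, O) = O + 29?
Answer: -53420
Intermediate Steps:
S(w, O) = 29 + O
N(53) - S(10*2, -5*(-2)*2) = -19*53² - (29 - 5*(-2)*2) = -19*2809 - (29 + 10*2) = -53371 - (29 + 20) = -53371 - 1*49 = -53371 - 49 = -53420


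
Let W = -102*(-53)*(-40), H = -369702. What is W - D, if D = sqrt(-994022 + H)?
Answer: -216240 - 2*I*sqrt(340931) ≈ -2.1624e+5 - 1167.8*I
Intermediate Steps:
D = 2*I*sqrt(340931) (D = sqrt(-994022 - 369702) = sqrt(-1363724) = 2*I*sqrt(340931) ≈ 1167.8*I)
W = -216240 (W = 5406*(-40) = -216240)
W - D = -216240 - 2*I*sqrt(340931)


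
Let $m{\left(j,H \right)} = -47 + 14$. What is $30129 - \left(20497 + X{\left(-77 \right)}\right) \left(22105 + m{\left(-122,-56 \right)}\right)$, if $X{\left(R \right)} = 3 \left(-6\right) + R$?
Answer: $-450282815$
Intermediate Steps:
$m{\left(j,H \right)} = -33$
$X{\left(R \right)} = -18 + R$
$30129 - \left(20497 + X{\left(-77 \right)}\right) \left(22105 + m{\left(-122,-56 \right)}\right) = 30129 - \left(20497 - 95\right) \left(22105 - 33\right) = 30129 - \left(20497 - 95\right) 22072 = 30129 - 20402 \cdot 22072 = 30129 - 450312944 = -450282815$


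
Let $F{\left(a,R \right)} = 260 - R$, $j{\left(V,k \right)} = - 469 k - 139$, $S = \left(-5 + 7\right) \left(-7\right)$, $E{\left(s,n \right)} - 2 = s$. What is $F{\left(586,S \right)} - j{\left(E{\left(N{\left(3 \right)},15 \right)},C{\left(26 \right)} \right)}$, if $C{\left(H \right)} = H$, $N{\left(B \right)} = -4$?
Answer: $12607$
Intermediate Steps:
$E{\left(s,n \right)} = 2 + s$
$S = -14$ ($S = 2 \left(-7\right) = -14$)
$j{\left(V,k \right)} = -139 - 469 k$
$F{\left(586,S \right)} - j{\left(E{\left(N{\left(3 \right)},15 \right)},C{\left(26 \right)} \right)} = \left(260 - -14\right) - \left(-139 - 12194\right) = \left(260 + 14\right) - \left(-139 - 12194\right) = 274 - -12333 = 274 + 12333 = 12607$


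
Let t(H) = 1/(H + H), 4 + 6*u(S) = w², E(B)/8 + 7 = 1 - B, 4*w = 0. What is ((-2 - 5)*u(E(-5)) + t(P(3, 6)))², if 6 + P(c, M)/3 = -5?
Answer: 94249/4356 ≈ 21.637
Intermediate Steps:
w = 0 (w = (¼)*0 = 0)
P(c, M) = -33 (P(c, M) = -18 + 3*(-5) = -18 - 15 = -33)
E(B) = -48 - 8*B (E(B) = -56 + 8*(1 - B) = -56 + (8 - 8*B) = -48 - 8*B)
u(S) = -⅔ (u(S) = -⅔ + (⅙)*0² = -⅔ + (⅙)*0 = -⅔ + 0 = -⅔)
t(H) = 1/(2*H)
((-2 - 5)*u(E(-5)) + t(P(3, 6)))² = ((-2 - 5)*(-⅔) + (½)/(-33))² = (-7*(-⅔) + (½)*(-1/33))² = (14/3 - 1/66)² = (307/66)² = 94249/4356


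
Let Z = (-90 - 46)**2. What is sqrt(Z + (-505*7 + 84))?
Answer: sqrt(15045) ≈ 122.66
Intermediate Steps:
Z = 18496 (Z = (-136)**2 = 18496)
sqrt(Z + (-505*7 + 84)) = sqrt(18496 + (-505*7 + 84)) = sqrt(18496 + (-101*35 + 84)) = sqrt(18496 + (-3535 + 84)) = sqrt(18496 - 3451) = sqrt(15045)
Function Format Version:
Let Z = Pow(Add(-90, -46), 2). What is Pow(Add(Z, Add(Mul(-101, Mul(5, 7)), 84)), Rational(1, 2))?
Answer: Pow(15045, Rational(1, 2)) ≈ 122.66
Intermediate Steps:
Z = 18496 (Z = Pow(-136, 2) = 18496)
Pow(Add(Z, Add(Mul(-101, Mul(5, 7)), 84)), Rational(1, 2)) = Pow(Add(18496, Add(Mul(-101, Mul(5, 7)), 84)), Rational(1, 2)) = Pow(Add(18496, Add(Mul(-101, 35), 84)), Rational(1, 2)) = Pow(Add(18496, Add(-3535, 84)), Rational(1, 2)) = Pow(Add(18496, -3451), Rational(1, 2)) = Pow(15045, Rational(1, 2))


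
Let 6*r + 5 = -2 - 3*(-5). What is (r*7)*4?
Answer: 112/3 ≈ 37.333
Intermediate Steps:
r = 4/3 (r = -⅚ + (-2 - 3*(-5))/6 = -⅚ + (-2 + 15)/6 = -⅚ + (⅙)*13 = -⅚ + 13/6 = 4/3 ≈ 1.3333)
(r*7)*4 = ((4/3)*7)*4 = (28/3)*4 = 112/3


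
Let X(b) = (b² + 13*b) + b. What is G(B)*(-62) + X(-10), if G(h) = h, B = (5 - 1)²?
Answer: -1032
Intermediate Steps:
B = 16 (B = 4² = 16)
X(b) = b² + 14*b
G(B)*(-62) + X(-10) = 16*(-62) - 10*(14 - 10) = -992 - 10*4 = -992 - 40 = -1032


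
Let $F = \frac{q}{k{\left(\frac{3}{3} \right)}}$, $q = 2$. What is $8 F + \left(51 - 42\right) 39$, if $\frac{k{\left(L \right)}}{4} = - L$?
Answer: $347$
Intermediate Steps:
$k{\left(L \right)} = - 4 L$ ($k{\left(L \right)} = 4 \left(- L\right) = - 4 L$)
$F = - \frac{1}{2}$ ($F = \frac{2}{\left(-4\right) \frac{3}{3}} = \frac{2}{\left(-4\right) 3 \cdot \frac{1}{3}} = \frac{2}{\left(-4\right) 1} = \frac{2}{-4} = 2 \left(- \frac{1}{4}\right) = - \frac{1}{2} \approx -0.5$)
$8 F + \left(51 - 42\right) 39 = 8 \left(- \frac{1}{2}\right) + \left(51 - 42\right) 39 = -4 + \left(51 - 42\right) 39 = -4 + 9 \cdot 39 = -4 + 351 = 347$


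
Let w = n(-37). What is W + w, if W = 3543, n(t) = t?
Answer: 3506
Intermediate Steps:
w = -37
W + w = 3543 - 37 = 3506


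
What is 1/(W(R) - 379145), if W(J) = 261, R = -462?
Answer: -1/378884 ≈ -2.6393e-6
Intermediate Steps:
1/(W(R) - 379145) = 1/(261 - 379145) = 1/(-378884) = -1/378884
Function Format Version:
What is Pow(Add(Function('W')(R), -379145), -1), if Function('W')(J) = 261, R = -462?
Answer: Rational(-1, 378884) ≈ -2.6393e-6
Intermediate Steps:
Pow(Add(Function('W')(R), -379145), -1) = Pow(Add(261, -379145), -1) = Pow(-378884, -1) = Rational(-1, 378884)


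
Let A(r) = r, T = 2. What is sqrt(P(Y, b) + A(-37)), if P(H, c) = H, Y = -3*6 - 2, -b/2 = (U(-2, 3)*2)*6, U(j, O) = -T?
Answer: I*sqrt(57) ≈ 7.5498*I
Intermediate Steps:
U(j, O) = -2 (U(j, O) = -1*2 = -2)
b = 48 (b = -2*(-2*2)*6 = -(-8)*6 = -2*(-24) = 48)
Y = -20 (Y = -18 - 2 = -20)
sqrt(P(Y, b) + A(-37)) = sqrt(-20 - 37) = sqrt(-57) = I*sqrt(57)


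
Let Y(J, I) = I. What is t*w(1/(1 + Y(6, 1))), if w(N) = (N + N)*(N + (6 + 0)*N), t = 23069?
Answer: 161483/2 ≈ 80742.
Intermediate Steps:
w(N) = 14*N**2 (w(N) = (2*N)*(N + 6*N) = (2*N)*(7*N) = 14*N**2)
t*w(1/(1 + Y(6, 1))) = 23069*(14*(1/(1 + 1))**2) = 23069*(14*(1/2)**2) = 23069*(14*(1/4)) = 23069*(7/2) = 161483/2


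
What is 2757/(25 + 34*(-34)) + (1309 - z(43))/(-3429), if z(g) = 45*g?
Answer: -2915249/1292733 ≈ -2.2551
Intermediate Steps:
2757/(25 + 34*(-34)) + (1309 - z(43))/(-3429) = 2757/(25 + 34*(-34)) + (1309 - 45*43)/(-3429) = 2757/(25 - 1156) + (1309 - 1*1935)*(-1/3429) = 2757/(-1131) + (1309 - 1935)*(-1/3429) = 2757*(-1/1131) - 626*(-1/3429) = -919/377 + 626/3429 = -2915249/1292733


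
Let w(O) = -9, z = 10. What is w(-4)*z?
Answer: -90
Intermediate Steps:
w(-4)*z = -9*10 = -90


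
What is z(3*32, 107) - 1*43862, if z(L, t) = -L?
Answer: -43958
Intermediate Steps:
z(3*32, 107) - 1*43862 = -3*32 - 1*43862 = -1*96 - 43862 = -96 - 43862 = -43958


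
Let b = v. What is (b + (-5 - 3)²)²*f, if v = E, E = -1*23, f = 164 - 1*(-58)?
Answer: 373182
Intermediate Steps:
f = 222 (f = 164 + 58 = 222)
E = -23
v = -23
b = -23
(b + (-5 - 3)²)²*f = (-23 + (-5 - 3)²)²*222 = (-23 + (-8)²)²*222 = (-23 + 64)²*222 = 41²*222 = 1681*222 = 373182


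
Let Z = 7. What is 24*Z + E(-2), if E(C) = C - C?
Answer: 168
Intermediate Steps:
E(C) = 0
24*Z + E(-2) = 24*7 + 0 = 168 + 0 = 168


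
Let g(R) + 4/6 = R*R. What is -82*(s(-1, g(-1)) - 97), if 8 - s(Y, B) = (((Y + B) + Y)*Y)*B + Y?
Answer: 65354/9 ≈ 7261.6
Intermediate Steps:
g(R) = -⅔ + R² (g(R) = -⅔ + R*R = -⅔ + R²)
s(Y, B) = 8 - Y - B*Y*(B + 2*Y) (s(Y, B) = 8 - ((((Y + B) + Y)*Y)*B + Y) = 8 - ((((B + Y) + Y)*Y)*B + Y) = 8 - (((B + 2*Y)*Y)*B + Y) = 8 - ((Y*(B + 2*Y))*B + Y) = 8 - (B*Y*(B + 2*Y) + Y) = 8 - (Y + B*Y*(B + 2*Y)) = 8 + (-Y - B*Y*(B + 2*Y)) = 8 - Y - B*Y*(B + 2*Y))
-82*(s(-1, g(-1)) - 97) = -82*((8 - 1*(-1) - 1*(-1)*(-⅔ + (-1)²)² - 2*(-⅔ + (-1)²)*(-1)²) - 97) = -82*((8 + 1 - 1*(-1)*(-⅔ + 1)² - 2*(-⅔ + 1)*1) - 97) = -82*((8 + 1 - 1*(-1)*(⅓)² - 2*⅓*1) - 97) = -82*((8 + 1 - 1*(-1)*⅑ - ⅔) - 97) = -82*((8 + 1 + ⅑ - ⅔) - 97) = -82*(76/9 - 97) = -82*(-797/9) = 65354/9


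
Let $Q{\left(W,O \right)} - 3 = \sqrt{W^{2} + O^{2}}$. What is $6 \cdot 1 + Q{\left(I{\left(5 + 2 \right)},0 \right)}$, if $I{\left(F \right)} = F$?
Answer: $16$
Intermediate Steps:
$Q{\left(W,O \right)} = 3 + \sqrt{O^{2} + W^{2}}$ ($Q{\left(W,O \right)} = 3 + \sqrt{W^{2} + O^{2}} = 3 + \sqrt{O^{2} + W^{2}}$)
$6 \cdot 1 + Q{\left(I{\left(5 + 2 \right)},0 \right)} = 6 \cdot 1 + \left(3 + \sqrt{0^{2} + \left(5 + 2\right)^{2}}\right) = 6 + \left(3 + \sqrt{0 + 7^{2}}\right) = 6 + \left(3 + \sqrt{0 + 49}\right) = 6 + \left(3 + \sqrt{49}\right) = 6 + \left(3 + 7\right) = 6 + 10 = 16$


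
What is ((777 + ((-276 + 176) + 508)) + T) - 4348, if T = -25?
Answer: -3188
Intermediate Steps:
((777 + ((-276 + 176) + 508)) + T) - 4348 = ((777 + ((-276 + 176) + 508)) - 25) - 4348 = ((777 + (-100 + 508)) - 25) - 4348 = ((777 + 408) - 25) - 4348 = (1185 - 25) - 4348 = 1160 - 4348 = -3188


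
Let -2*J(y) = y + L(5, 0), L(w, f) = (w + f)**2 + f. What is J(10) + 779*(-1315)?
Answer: -2048805/2 ≈ -1.0244e+6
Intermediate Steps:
L(w, f) = f + (f + w)**2 (L(w, f) = (f + w)**2 + f = f + (f + w)**2)
J(y) = -25/2 - y/2 (J(y) = -(y + (0 + (0 + 5)**2))/2 = -(y + (0 + 5**2))/2 = -(y + (0 + 25))/2 = -(y + 25)/2 = -(25 + y)/2 = -25/2 - y/2)
J(10) + 779*(-1315) = (-25/2 - 1/2*10) + 779*(-1315) = (-25/2 - 5) - 1024385 = -35/2 - 1024385 = -2048805/2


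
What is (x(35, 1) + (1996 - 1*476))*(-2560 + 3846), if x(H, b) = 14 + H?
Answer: 2017734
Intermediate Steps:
(x(35, 1) + (1996 - 1*476))*(-2560 + 3846) = ((14 + 35) + (1996 - 1*476))*(-2560 + 3846) = (49 + (1996 - 476))*1286 = (49 + 1520)*1286 = 1569*1286 = 2017734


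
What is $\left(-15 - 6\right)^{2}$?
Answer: $441$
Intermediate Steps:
$\left(-15 - 6\right)^{2} = \left(-21\right)^{2} = 441$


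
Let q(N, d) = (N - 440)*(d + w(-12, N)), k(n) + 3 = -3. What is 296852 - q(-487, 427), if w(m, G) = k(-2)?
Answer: 687119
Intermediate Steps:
k(n) = -6 (k(n) = -3 - 3 = -6)
w(m, G) = -6
q(N, d) = (-440 + N)*(-6 + d) (q(N, d) = (N - 440)*(d - 6) = (-440 + N)*(-6 + d))
296852 - q(-487, 427) = 296852 - (2640 - 440*427 - 6*(-487) - 487*427) = 296852 - (2640 - 187880 + 2922 - 207949) = 296852 - 1*(-390267) = 296852 + 390267 = 687119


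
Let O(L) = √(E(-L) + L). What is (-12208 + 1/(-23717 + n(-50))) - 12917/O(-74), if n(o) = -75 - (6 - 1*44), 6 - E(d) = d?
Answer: -289988833/23754 + 12917*I*√142/142 ≈ -12208.0 + 1084.0*I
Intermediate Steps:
E(d) = 6 - d
O(L) = √(6 + 2*L) (O(L) = √((6 - (-1)*L) + L) = √((6 + L) + L) = √(6 + 2*L))
n(o) = -37 (n(o) = -75 - (6 - 44) = -75 - 1*(-38) = -75 + 38 = -37)
(-12208 + 1/(-23717 + n(-50))) - 12917/O(-74) = (-12208 + 1/(-23717 - 37)) - 12917/√(6 + 2*(-74)) = (-12208 + 1/(-23754)) - 12917/√(6 - 148) = (-12208 - 1/23754) - 12917*(-I*√142/142) = -289988833/23754 - 12917*(-I*√142/142) = -289988833/23754 - (-12917)*I*√142/142 = -289988833/23754 + 12917*I*√142/142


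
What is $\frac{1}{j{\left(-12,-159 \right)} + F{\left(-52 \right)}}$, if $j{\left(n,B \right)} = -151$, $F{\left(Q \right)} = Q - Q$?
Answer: $- \frac{1}{151} \approx -0.0066225$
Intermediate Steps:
$F{\left(Q \right)} = 0$
$\frac{1}{j{\left(-12,-159 \right)} + F{\left(-52 \right)}} = \frac{1}{-151 + 0} = \frac{1}{-151} = - \frac{1}{151}$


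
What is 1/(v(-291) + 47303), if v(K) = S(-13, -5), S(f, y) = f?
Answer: 1/47290 ≈ 2.1146e-5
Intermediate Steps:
v(K) = -13
1/(v(-291) + 47303) = 1/(-13 + 47303) = 1/47290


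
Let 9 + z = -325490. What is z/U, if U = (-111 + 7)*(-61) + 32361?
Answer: -325499/38705 ≈ -8.4097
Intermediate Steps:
z = -325499 (z = -9 - 325490 = -325499)
U = 38705 (U = -104*(-61) + 32361 = 6344 + 32361 = 38705)
z/U = -325499/38705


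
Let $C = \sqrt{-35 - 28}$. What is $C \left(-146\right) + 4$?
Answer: $4 - 438 i \sqrt{7} \approx 4.0 - 1158.8 i$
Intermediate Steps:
$C = 3 i \sqrt{7}$ ($C = \sqrt{-63} = 3 i \sqrt{7} \approx 7.9373 i$)
$C \left(-146\right) + 4 = 3 i \sqrt{7} \left(-146\right) + 4 = - 438 i \sqrt{7} + 4 = 4 - 438 i \sqrt{7}$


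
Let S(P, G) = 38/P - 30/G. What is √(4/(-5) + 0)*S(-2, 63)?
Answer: -818*I*√5/105 ≈ -17.42*I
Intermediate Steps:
S(P, G) = -30/G + 38/P
√(4/(-5) + 0)*S(-2, 63) = √(4/(-5) + 0)*(-30/63 + 38/(-2)) = √(4*(-⅕) + 0)*(-30*1/63 + 38*(-½)) = √(-⅘ + 0)*(-10/21 - 19) = √(-⅘)*(-409/21) = (2*I*√5/5)*(-409/21) = -818*I*√5/105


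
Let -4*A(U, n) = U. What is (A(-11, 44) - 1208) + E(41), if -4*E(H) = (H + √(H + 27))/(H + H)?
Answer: -9643/8 - √17/164 ≈ -1205.4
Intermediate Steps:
A(U, n) = -U/4
E(H) = -(H + √(27 + H))/(8*H) (E(H) = -(H + √(H + 27))/(4*(H + H)) = -(H + √(27 + H))/(4*(2*H)) = -(H + √(27 + H))*1/(2*H)/4 = -(H + √(27 + H))/(8*H))
(A(-11, 44) - 1208) + E(41) = (-¼*(-11) - 1208) + (⅛)*(-1*41 - √(27 + 41))/41 = (11/4 - 1208) + (⅛)*(1/41)*(-41 - √68) = -4821/4 + (⅛)*(1/41)*(-41 - 2*√17) = -4821/4 + (-⅛ - √17/164) = -9643/8 - √17/164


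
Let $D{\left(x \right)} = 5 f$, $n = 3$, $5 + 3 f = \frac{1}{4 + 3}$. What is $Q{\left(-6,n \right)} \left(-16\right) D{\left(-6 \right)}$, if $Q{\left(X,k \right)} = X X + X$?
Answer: $\frac{27200}{7} \approx 3885.7$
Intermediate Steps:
$f = - \frac{34}{21}$ ($f = - \frac{5}{3} + \frac{1}{3 \left(4 + 3\right)} = - \frac{5}{3} + \frac{1}{3 \cdot 7} = - \frac{5}{3} + \frac{1}{3} \cdot \frac{1}{7} = - \frac{5}{3} + \frac{1}{21} = - \frac{34}{21} \approx -1.619$)
$Q{\left(X,k \right)} = X + X^{2}$ ($Q{\left(X,k \right)} = X^{2} + X = X + X^{2}$)
$D{\left(x \right)} = - \frac{170}{21}$ ($D{\left(x \right)} = 5 \left(- \frac{34}{21}\right) = - \frac{170}{21}$)
$Q{\left(-6,n \right)} \left(-16\right) D{\left(-6 \right)} = - 6 \left(1 - 6\right) \left(-16\right) \left(- \frac{170}{21}\right) = \left(-6\right) \left(-5\right) \left(-16\right) \left(- \frac{170}{21}\right) = 30 \left(-16\right) \left(- \frac{170}{21}\right) = \left(-480\right) \left(- \frac{170}{21}\right) = \frac{27200}{7}$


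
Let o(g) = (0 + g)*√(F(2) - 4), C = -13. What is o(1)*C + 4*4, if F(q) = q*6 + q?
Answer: 16 - 13*√10 ≈ -25.110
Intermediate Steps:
F(q) = 7*q (F(q) = 6*q + q = 7*q)
o(g) = g*√10 (o(g) = (0 + g)*√(7*2 - 4) = g*√(14 - 4) = g*√10)
o(1)*C + 4*4 = (1*√10)*(-13) + 4*4 = √10*(-13) + 16 = -13*√10 + 16 = 16 - 13*√10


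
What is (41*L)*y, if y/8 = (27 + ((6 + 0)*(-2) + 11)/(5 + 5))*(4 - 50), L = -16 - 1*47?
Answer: 127848168/5 ≈ 2.5570e+7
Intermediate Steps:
L = -63 (L = -16 - 47 = -63)
y = -49496/5 (y = 8*((27 + ((6 + 0)*(-2) + 11)/(5 + 5))*(4 - 50)) = 8*((27 + (6*(-2) + 11)/10)*(-46)) = 8*((27 + (-12 + 11)*(1/10))*(-46)) = 8*((27 - 1*1/10)*(-46)) = 8*((27 - 1/10)*(-46)) = 8*((269/10)*(-46)) = 8*(-6187/5) = -49496/5 ≈ -9899.2)
(41*L)*y = (41*(-63))*(-49496/5) = -2583*(-49496/5) = 127848168/5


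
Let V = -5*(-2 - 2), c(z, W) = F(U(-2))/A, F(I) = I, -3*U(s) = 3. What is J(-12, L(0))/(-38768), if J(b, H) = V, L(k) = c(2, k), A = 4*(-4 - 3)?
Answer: -5/9692 ≈ -0.00051589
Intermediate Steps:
U(s) = -1 (U(s) = -⅓*3 = -1)
A = -28 (A = 4*(-7) = -28)
c(z, W) = 1/28 (c(z, W) = -1/(-28) = -1*(-1/28) = 1/28)
L(k) = 1/28
V = 20 (V = -5*(-4) = 20)
J(b, H) = 20
J(-12, L(0))/(-38768) = 20/(-38768) = 20*(-1/38768) = -5/9692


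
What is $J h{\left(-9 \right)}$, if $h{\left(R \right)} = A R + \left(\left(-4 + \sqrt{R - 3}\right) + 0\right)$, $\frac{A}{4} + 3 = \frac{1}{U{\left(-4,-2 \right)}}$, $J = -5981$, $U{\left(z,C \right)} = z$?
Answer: $-675853 - 11962 i \sqrt{3} \approx -6.7585 \cdot 10^{5} - 20719.0 i$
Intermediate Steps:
$A = -13$ ($A = -12 + \frac{4}{-4} = -12 + 4 \left(- \frac{1}{4}\right) = -12 - 1 = -13$)
$h{\left(R \right)} = -4 + \sqrt{-3 + R} - 13 R$ ($h{\left(R \right)} = - 13 R + \left(\left(-4 + \sqrt{R - 3}\right) + 0\right) = - 13 R + \left(\left(-4 + \sqrt{-3 + R}\right) + 0\right) = - 13 R + \left(-4 + \sqrt{-3 + R}\right) = -4 + \sqrt{-3 + R} - 13 R$)
$J h{\left(-9 \right)} = - 5981 \left(-4 + \sqrt{-3 - 9} - -117\right) = - 5981 \left(-4 + \sqrt{-12} + 117\right) = - 5981 \left(-4 + 2 i \sqrt{3} + 117\right) = - 5981 \left(113 + 2 i \sqrt{3}\right) = -675853 - 11962 i \sqrt{3}$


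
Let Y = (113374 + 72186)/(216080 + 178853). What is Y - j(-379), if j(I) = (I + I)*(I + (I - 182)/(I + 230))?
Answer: -16737146006300/58845017 ≈ -2.8443e+5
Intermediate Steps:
Y = 185560/394933 ≈ 0.46985
j(I) = 2*I*(I + (-182 + I)/(230 + I)) (j(I) = (2*I)*(I + (-182 + I)/(230 + I)) = 2*I*(I + (-182 + I)/(230 + I)))
Y - j(-379) = 185560/394933 - 2*(-379)*(-182 + (-379)² + 231*(-379))/(230 - 379) = 185560/394933 - 2*(-379)*(-182 + 143641 - 87549)/(-149) = 185560/394933 - 2*(-379)*(-1)*55910/149 = 185560/394933 - 1*42379780/149 = 185560/394933 - 42379780/149 = -16737146006300/58845017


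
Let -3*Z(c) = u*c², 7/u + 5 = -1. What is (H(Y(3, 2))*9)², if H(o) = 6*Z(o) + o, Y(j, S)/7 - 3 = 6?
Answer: 7041895056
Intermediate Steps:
u = -7/6 (u = 7/(-5 - 1) = 7/(-6) = 7*(-⅙) = -7/6 ≈ -1.1667)
Y(j, S) = 63 (Y(j, S) = 21 + 7*6 = 21 + 42 = 63)
Z(c) = 7*c²/18 (Z(c) = -(-7)*c²/18 = 7*c²/18)
H(o) = o + 7*o²/3 (H(o) = 6*(7*o²/18) + o = 7*o²/3 + o = o + 7*o²/3)
(H(Y(3, 2))*9)² = (((⅓)*63*(3 + 7*63))*9)² = (((⅓)*63*(3 + 441))*9)² = (((⅓)*63*444)*9)² = (9324*9)² = 83916² = 7041895056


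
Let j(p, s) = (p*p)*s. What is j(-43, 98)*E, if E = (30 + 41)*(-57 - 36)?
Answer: -1196476806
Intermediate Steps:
E = -6603 (E = 71*(-93) = -6603)
j(p, s) = s*p**2 (j(p, s) = p**2*s = s*p**2)
j(-43, 98)*E = (98*(-43)**2)*(-6603) = (98*1849)*(-6603) = 181202*(-6603) = -1196476806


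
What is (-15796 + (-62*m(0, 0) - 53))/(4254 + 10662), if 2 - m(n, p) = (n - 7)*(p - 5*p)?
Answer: -15973/14916 ≈ -1.0709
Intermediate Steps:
m(n, p) = 2 + 4*p*(-7 + n) (m(n, p) = 2 - (n - 7)*(p - 5*p) = 2 - (-7 + n)*(-4*p) = 2 - (-4)*p*(-7 + n) = 2 + 4*p*(-7 + n))
(-15796 + (-62*m(0, 0) - 53))/(4254 + 10662) = (-15796 + (-62*(2 - 28*0 + 4*0*0) - 53))/(4254 + 10662) = (-15796 + (-62*(2 + 0 + 0) - 53))/14916 = (-15796 + (-62*2 - 53))*(1/14916) = (-15796 + (-124 - 53))*(1/14916) = (-15796 - 177)*(1/14916) = -15973*1/14916 = -15973/14916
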